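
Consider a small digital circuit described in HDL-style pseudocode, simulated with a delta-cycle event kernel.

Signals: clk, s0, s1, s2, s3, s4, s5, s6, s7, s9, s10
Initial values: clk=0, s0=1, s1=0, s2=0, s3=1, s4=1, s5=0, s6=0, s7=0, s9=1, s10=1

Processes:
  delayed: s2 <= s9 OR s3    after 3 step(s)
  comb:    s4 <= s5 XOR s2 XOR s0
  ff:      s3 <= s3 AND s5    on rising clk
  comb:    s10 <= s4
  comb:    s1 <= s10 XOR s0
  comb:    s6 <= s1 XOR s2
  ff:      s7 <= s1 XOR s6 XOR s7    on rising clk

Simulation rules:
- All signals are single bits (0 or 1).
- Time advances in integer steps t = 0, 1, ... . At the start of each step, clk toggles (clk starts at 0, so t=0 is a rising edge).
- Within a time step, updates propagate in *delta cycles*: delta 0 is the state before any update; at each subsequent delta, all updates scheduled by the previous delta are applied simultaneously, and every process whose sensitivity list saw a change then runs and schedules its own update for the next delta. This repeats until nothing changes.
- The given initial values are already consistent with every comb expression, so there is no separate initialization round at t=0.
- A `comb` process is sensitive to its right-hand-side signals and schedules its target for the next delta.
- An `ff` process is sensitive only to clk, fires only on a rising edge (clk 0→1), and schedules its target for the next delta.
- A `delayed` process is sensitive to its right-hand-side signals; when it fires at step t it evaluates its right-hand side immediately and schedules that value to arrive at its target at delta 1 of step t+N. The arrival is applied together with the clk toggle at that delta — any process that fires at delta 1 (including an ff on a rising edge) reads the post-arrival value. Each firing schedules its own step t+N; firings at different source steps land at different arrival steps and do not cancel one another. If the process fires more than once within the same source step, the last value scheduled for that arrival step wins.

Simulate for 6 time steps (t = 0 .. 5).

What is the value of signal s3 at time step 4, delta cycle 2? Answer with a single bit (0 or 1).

0

[bits: s7,clk,s2,s9,s6,s0,s5,s10,s3,s4,s1]
t=0: Δ0=00010101110 Δ1=01010101110 Δ2=01010101010 | 2Δ
t=1: Δ0=01010101010 Δ1=00010101010 | 1Δ
t=2: Δ0=00010101010 Δ1=01010101010 | 1Δ
t=3: Δ0=01010101010 Δ1=00110101010 Δ2=00111101000 Δ3=00111100000 Δ4=00111100001 Δ5=00110100001 | 5Δ
t=4: Δ0=00110100001 Δ1=01110100001 Δ2=11110100001 | 2Δ
t=5: Δ0=11110100001 Δ1=10110100001 | 1Δ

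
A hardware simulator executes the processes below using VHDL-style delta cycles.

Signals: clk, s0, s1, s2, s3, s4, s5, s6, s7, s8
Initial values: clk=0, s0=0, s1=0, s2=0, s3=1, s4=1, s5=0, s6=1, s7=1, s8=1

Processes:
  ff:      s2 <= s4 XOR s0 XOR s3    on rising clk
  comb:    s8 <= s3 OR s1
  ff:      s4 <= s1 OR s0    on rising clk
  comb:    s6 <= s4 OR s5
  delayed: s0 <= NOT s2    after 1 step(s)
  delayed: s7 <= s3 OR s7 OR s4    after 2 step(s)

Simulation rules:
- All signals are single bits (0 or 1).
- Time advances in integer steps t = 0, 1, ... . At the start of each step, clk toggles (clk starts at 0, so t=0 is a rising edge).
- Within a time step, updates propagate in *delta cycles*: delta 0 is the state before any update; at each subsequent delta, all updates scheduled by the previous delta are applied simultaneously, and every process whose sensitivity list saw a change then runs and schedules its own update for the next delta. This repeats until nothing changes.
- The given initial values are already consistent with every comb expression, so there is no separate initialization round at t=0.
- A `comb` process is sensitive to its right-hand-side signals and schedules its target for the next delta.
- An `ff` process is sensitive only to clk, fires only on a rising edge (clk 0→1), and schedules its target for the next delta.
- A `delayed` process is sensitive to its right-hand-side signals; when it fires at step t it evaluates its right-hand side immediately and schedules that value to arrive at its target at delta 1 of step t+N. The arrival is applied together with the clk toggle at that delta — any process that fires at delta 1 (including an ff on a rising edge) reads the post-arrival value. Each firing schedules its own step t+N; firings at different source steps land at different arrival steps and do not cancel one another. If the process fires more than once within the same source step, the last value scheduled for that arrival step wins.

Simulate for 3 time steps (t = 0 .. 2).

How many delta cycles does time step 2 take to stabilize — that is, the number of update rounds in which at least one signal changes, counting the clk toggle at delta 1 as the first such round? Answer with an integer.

2

t=0 Δ0: s3=1 s0=0 s8=1 clk=0 s7=1 s6=1 s5=0 s4=1 s2=0 s1=0
  Δ1: clk:0→1
  Δ2: s4:1→0
  Δ3: s6:1→0
  (3Δ to stable)
t=1 Δ0: s3=1 s0=0 s8=1 clk=1 s7=1 s6=0 s5=0 s4=0 s2=0 s1=0
  Δ1: clk:1→0
  (1Δ to stable)
t=2 Δ0: s3=1 s0=0 s8=1 clk=0 s7=1 s6=0 s5=0 s4=0 s2=0 s1=0
  Δ1: clk:0→1
  Δ2: s2:0→1
  (2Δ to stable)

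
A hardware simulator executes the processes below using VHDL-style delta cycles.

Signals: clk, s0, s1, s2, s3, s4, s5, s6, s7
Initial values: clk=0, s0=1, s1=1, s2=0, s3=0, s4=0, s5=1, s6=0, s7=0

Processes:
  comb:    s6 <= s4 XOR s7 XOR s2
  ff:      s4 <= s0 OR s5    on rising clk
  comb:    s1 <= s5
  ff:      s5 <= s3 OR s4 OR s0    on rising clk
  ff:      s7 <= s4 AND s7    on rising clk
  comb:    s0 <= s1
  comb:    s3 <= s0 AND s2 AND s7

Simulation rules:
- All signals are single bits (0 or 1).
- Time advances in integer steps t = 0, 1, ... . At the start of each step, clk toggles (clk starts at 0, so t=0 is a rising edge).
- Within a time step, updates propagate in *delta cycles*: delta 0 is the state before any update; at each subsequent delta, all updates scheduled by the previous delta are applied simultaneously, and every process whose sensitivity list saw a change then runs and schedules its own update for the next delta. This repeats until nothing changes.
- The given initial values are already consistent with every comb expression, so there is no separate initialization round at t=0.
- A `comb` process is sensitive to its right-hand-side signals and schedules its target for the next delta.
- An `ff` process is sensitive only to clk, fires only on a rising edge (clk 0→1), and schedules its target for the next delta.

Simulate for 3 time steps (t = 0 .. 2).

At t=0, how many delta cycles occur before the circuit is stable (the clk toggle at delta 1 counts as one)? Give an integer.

3

t=0 Δ0: s1=1 s5=1 s4=0 s7=0 s0=1 s2=0 s6=0 clk=0 s3=0
  Δ1: clk:0→1
  Δ2: s4:0→1
  Δ3: s6:0→1
  (3Δ to stable)
t=1 Δ0: s1=1 s5=1 s4=1 s7=0 s0=1 s2=0 s6=1 clk=1 s3=0
  Δ1: clk:1→0
  (1Δ to stable)
t=2 Δ0: s1=1 s5=1 s4=1 s7=0 s0=1 s2=0 s6=1 clk=0 s3=0
  Δ1: clk:0→1
  (1Δ to stable)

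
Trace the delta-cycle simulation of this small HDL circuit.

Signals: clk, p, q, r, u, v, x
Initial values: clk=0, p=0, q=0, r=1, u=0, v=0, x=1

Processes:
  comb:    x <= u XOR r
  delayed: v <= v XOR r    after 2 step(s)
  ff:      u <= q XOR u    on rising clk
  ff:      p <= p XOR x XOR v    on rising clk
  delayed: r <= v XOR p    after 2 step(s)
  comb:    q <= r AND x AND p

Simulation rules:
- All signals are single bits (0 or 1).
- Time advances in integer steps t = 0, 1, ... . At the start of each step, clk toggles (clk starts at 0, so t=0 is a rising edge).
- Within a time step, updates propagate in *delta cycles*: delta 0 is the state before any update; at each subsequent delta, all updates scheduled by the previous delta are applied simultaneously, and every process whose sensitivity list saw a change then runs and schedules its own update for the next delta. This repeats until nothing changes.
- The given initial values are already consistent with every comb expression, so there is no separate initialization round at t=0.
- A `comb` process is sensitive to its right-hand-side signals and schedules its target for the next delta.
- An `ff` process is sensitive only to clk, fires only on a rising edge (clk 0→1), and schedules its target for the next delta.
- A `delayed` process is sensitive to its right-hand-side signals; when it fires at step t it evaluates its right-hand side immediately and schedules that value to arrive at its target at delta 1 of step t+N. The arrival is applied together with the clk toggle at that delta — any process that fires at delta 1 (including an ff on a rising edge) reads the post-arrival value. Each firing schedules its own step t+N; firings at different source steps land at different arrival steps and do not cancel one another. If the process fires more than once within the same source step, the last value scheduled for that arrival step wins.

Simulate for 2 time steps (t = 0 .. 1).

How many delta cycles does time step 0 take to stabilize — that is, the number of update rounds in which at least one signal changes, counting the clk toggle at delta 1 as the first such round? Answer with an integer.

3

[bits: p,clk,v,q,u,x,r]
t=0: Δ0=0000011 Δ1=0100011 Δ2=1100011 Δ3=1101011 | 3Δ
t=1: Δ0=1101011 Δ1=1001011 | 1Δ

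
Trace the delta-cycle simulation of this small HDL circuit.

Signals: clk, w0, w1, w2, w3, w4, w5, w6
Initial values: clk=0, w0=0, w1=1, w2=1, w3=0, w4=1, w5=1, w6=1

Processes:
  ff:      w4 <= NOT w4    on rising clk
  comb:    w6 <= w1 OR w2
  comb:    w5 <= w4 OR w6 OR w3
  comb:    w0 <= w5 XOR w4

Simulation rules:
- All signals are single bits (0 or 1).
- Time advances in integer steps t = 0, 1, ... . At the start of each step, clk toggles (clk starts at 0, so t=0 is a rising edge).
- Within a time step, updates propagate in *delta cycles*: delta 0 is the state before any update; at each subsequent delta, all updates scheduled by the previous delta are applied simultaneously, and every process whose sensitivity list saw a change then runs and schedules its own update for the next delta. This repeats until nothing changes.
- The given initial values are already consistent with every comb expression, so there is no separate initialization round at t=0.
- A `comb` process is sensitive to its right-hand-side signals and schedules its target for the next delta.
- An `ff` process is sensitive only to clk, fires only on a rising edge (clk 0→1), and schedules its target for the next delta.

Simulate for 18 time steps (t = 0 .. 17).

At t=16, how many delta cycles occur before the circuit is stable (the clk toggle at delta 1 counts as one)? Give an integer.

t=0 Δ0: w6=1 w1=1 w4=1 clk=0 w3=0 w0=0 w5=1 w2=1
  Δ1: clk:0→1
  Δ2: w4:1→0
  Δ3: w0:0→1
  (3Δ to stable)
t=1 Δ0: w6=1 w1=1 w4=0 clk=1 w3=0 w0=1 w5=1 w2=1
  Δ1: clk:1→0
  (1Δ to stable)
t=2 Δ0: w6=1 w1=1 w4=0 clk=0 w3=0 w0=1 w5=1 w2=1
  Δ1: clk:0→1
  Δ2: w4:0→1
  Δ3: w0:1→0
  (3Δ to stable)
t=3 Δ0: w6=1 w1=1 w4=1 clk=1 w3=0 w0=0 w5=1 w2=1
  Δ1: clk:1→0
  (1Δ to stable)
t=4 Δ0: w6=1 w1=1 w4=1 clk=0 w3=0 w0=0 w5=1 w2=1
  Δ1: clk:0→1
  Δ2: w4:1→0
  Δ3: w0:0→1
  (3Δ to stable)
t=5 Δ0: w6=1 w1=1 w4=0 clk=1 w3=0 w0=1 w5=1 w2=1
  Δ1: clk:1→0
  (1Δ to stable)
t=6 Δ0: w6=1 w1=1 w4=0 clk=0 w3=0 w0=1 w5=1 w2=1
  Δ1: clk:0→1
  Δ2: w4:0→1
  Δ3: w0:1→0
  (3Δ to stable)
t=7 Δ0: w6=1 w1=1 w4=1 clk=1 w3=0 w0=0 w5=1 w2=1
  Δ1: clk:1→0
  (1Δ to stable)
t=8 Δ0: w6=1 w1=1 w4=1 clk=0 w3=0 w0=0 w5=1 w2=1
  Δ1: clk:0→1
  Δ2: w4:1→0
  Δ3: w0:0→1
  (3Δ to stable)
t=9 Δ0: w6=1 w1=1 w4=0 clk=1 w3=0 w0=1 w5=1 w2=1
  Δ1: clk:1→0
  (1Δ to stable)
t=10 Δ0: w6=1 w1=1 w4=0 clk=0 w3=0 w0=1 w5=1 w2=1
  Δ1: clk:0→1
  Δ2: w4:0→1
  Δ3: w0:1→0
  (3Δ to stable)
t=11 Δ0: w6=1 w1=1 w4=1 clk=1 w3=0 w0=0 w5=1 w2=1
  Δ1: clk:1→0
  (1Δ to stable)
t=12 Δ0: w6=1 w1=1 w4=1 clk=0 w3=0 w0=0 w5=1 w2=1
  Δ1: clk:0→1
  Δ2: w4:1→0
  Δ3: w0:0→1
  (3Δ to stable)
t=13 Δ0: w6=1 w1=1 w4=0 clk=1 w3=0 w0=1 w5=1 w2=1
  Δ1: clk:1→0
  (1Δ to stable)
t=14 Δ0: w6=1 w1=1 w4=0 clk=0 w3=0 w0=1 w5=1 w2=1
  Δ1: clk:0→1
  Δ2: w4:0→1
  Δ3: w0:1→0
  (3Δ to stable)
t=15 Δ0: w6=1 w1=1 w4=1 clk=1 w3=0 w0=0 w5=1 w2=1
  Δ1: clk:1→0
  (1Δ to stable)
t=16 Δ0: w6=1 w1=1 w4=1 clk=0 w3=0 w0=0 w5=1 w2=1
  Δ1: clk:0→1
  Δ2: w4:1→0
  Δ3: w0:0→1
  (3Δ to stable)
t=17 Δ0: w6=1 w1=1 w4=0 clk=1 w3=0 w0=1 w5=1 w2=1
  Δ1: clk:1→0
  (1Δ to stable)

3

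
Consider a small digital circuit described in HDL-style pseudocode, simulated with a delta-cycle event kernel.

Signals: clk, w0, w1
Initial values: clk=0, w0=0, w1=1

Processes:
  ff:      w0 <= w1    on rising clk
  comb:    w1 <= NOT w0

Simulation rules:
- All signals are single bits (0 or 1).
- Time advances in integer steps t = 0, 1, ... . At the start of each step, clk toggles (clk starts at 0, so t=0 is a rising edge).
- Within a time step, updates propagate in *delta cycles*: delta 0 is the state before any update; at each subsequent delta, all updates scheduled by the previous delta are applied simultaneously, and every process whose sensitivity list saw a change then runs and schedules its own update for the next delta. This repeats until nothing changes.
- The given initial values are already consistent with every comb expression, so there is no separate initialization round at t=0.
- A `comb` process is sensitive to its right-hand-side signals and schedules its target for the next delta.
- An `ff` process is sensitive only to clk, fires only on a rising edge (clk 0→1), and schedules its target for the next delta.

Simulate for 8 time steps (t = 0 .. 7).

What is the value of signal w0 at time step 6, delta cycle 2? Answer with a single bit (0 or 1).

t0.Δ0 clk=0 w1=1 w0=0
t0.Δ1 clk=1 w1=1 w0=0
t0.Δ2 clk=1 w1=1 w0=1
t0.Δ3 clk=1 w1=0 w0=1
t1.Δ0 clk=1 w1=0 w0=1
t1.Δ1 clk=0 w1=0 w0=1
t2.Δ0 clk=0 w1=0 w0=1
t2.Δ1 clk=1 w1=0 w0=1
t2.Δ2 clk=1 w1=0 w0=0
t2.Δ3 clk=1 w1=1 w0=0
t3.Δ0 clk=1 w1=1 w0=0
t3.Δ1 clk=0 w1=1 w0=0
t4.Δ0 clk=0 w1=1 w0=0
t4.Δ1 clk=1 w1=1 w0=0
t4.Δ2 clk=1 w1=1 w0=1
t4.Δ3 clk=1 w1=0 w0=1
t5.Δ0 clk=1 w1=0 w0=1
t5.Δ1 clk=0 w1=0 w0=1
t6.Δ0 clk=0 w1=0 w0=1
t6.Δ1 clk=1 w1=0 w0=1
t6.Δ2 clk=1 w1=0 w0=0
t6.Δ3 clk=1 w1=1 w0=0
t7.Δ0 clk=1 w1=1 w0=0
t7.Δ1 clk=0 w1=1 w0=0

0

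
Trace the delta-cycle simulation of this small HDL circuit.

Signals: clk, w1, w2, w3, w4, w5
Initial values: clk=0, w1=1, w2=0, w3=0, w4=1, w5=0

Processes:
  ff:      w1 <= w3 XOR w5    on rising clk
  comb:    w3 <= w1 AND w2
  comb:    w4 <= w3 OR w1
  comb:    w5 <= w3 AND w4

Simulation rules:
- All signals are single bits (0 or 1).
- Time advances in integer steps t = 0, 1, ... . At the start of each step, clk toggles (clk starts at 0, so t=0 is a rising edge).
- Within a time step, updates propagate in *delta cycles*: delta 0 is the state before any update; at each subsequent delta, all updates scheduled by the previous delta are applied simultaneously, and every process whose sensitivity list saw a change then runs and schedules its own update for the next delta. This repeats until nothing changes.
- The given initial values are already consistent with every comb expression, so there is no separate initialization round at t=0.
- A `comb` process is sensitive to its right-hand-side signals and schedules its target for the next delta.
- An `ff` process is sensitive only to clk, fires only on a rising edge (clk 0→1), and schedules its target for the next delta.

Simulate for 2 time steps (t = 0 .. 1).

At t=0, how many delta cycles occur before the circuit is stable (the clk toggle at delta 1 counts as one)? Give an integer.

3

[bits: w1,w5,w4,w3,w2,clk]
t=0: Δ0=101000 Δ1=101001 Δ2=001001 Δ3=000001 | 3Δ
t=1: Δ0=000001 Δ1=000000 | 1Δ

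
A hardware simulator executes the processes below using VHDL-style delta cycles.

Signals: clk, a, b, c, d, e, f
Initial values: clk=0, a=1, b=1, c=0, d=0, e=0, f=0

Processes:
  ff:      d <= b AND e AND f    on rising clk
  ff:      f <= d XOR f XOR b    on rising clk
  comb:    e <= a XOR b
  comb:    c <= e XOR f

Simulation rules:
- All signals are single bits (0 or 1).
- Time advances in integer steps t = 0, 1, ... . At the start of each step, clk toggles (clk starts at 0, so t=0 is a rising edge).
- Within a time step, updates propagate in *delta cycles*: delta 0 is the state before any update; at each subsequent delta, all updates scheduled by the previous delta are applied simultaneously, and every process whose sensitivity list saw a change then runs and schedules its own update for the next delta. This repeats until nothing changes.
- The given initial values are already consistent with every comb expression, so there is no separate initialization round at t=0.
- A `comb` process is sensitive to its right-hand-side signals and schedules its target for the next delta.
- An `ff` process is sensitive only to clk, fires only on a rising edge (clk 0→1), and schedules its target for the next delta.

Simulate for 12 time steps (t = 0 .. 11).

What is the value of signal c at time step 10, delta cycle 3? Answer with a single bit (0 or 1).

0

[bits: a,c,clk,d,b,e,f]
t=0: Δ0=1000100 Δ1=1010100 Δ2=1010101 Δ3=1110101 | 3Δ
t=1: Δ0=1110101 Δ1=1100101 | 1Δ
t=2: Δ0=1100101 Δ1=1110101 Δ2=1110100 Δ3=1010100 | 3Δ
t=3: Δ0=1010100 Δ1=1000100 | 1Δ
t=4: Δ0=1000100 Δ1=1010100 Δ2=1010101 Δ3=1110101 | 3Δ
t=5: Δ0=1110101 Δ1=1100101 | 1Δ
t=6: Δ0=1100101 Δ1=1110101 Δ2=1110100 Δ3=1010100 | 3Δ
t=7: Δ0=1010100 Δ1=1000100 | 1Δ
t=8: Δ0=1000100 Δ1=1010100 Δ2=1010101 Δ3=1110101 | 3Δ
t=9: Δ0=1110101 Δ1=1100101 | 1Δ
t=10: Δ0=1100101 Δ1=1110101 Δ2=1110100 Δ3=1010100 | 3Δ
t=11: Δ0=1010100 Δ1=1000100 | 1Δ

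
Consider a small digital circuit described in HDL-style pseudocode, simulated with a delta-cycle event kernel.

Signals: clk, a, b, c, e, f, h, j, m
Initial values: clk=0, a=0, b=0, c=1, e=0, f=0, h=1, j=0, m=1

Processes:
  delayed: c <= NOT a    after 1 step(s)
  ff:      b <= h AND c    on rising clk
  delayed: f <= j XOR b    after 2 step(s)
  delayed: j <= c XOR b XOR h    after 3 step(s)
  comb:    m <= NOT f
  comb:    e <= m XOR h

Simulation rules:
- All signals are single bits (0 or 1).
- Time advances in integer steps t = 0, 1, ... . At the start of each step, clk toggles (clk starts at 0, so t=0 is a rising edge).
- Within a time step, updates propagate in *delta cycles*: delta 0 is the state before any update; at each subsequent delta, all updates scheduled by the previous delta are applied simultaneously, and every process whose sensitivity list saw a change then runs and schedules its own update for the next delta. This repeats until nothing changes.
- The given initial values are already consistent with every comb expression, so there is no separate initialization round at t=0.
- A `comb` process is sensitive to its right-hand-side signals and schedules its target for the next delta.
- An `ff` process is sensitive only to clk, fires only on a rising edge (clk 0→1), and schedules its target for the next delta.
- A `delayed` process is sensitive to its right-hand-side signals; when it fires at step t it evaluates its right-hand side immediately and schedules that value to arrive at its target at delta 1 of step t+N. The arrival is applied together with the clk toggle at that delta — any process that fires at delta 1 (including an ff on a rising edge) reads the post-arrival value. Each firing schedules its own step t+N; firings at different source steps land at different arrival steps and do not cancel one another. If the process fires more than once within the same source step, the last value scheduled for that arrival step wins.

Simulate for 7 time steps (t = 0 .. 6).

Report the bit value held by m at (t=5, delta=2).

1

t=0 Δ0: e=0 c=1 h=1 a=0 m=1 b=0 f=0 clk=0 j=0
  Δ1: clk:0→1
  Δ2: b:0→1
  (2Δ to stable)
t=1 Δ0: e=0 c=1 h=1 a=0 m=1 b=1 f=0 clk=1 j=0
  Δ1: clk:1→0
  (1Δ to stable)
t=2 Δ0: e=0 c=1 h=1 a=0 m=1 b=1 f=0 clk=0 j=0
  Δ1: f:0→1, clk:0→1
  Δ2: m:1→0
  Δ3: e:0→1
  (3Δ to stable)
t=3 Δ0: e=1 c=1 h=1 a=0 m=0 b=1 f=1 clk=1 j=0
  Δ1: clk:1→0, j:0→1
  (1Δ to stable)
t=4 Δ0: e=1 c=1 h=1 a=0 m=0 b=1 f=1 clk=0 j=1
  Δ1: clk:0→1
  (1Δ to stable)
t=5 Δ0: e=1 c=1 h=1 a=0 m=0 b=1 f=1 clk=1 j=1
  Δ1: f:1→0, clk:1→0
  Δ2: m:0→1
  Δ3: e:1→0
  (3Δ to stable)
t=6 Δ0: e=0 c=1 h=1 a=0 m=1 b=1 f=0 clk=0 j=1
  Δ1: clk:0→1
  (1Δ to stable)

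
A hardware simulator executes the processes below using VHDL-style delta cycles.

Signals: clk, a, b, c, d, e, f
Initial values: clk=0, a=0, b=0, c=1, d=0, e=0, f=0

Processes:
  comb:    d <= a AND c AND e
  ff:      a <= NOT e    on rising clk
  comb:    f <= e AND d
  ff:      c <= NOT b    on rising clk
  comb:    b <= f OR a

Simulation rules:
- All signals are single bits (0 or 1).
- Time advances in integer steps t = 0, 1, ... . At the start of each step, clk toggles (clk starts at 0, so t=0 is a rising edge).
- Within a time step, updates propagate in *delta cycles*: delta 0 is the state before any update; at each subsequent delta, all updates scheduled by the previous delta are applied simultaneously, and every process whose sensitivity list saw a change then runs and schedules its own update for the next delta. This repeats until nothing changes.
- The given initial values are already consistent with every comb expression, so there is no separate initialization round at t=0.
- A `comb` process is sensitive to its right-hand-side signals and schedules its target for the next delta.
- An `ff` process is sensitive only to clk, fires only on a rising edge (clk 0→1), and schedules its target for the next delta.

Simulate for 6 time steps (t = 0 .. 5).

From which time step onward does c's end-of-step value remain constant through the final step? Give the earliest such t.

2

t=0 Δ0: d=0 f=0 clk=0 e=0 b=0 a=0 c=1
  Δ1: clk:0→1
  Δ2: a:0→1
  Δ3: b:0→1
  (3Δ to stable)
t=1 Δ0: d=0 f=0 clk=1 e=0 b=1 a=1 c=1
  Δ1: clk:1→0
  (1Δ to stable)
t=2 Δ0: d=0 f=0 clk=0 e=0 b=1 a=1 c=1
  Δ1: clk:0→1
  Δ2: c:1→0
  (2Δ to stable)
t=3 Δ0: d=0 f=0 clk=1 e=0 b=1 a=1 c=0
  Δ1: clk:1→0
  (1Δ to stable)
t=4 Δ0: d=0 f=0 clk=0 e=0 b=1 a=1 c=0
  Δ1: clk:0→1
  (1Δ to stable)
t=5 Δ0: d=0 f=0 clk=1 e=0 b=1 a=1 c=0
  Δ1: clk:1→0
  (1Δ to stable)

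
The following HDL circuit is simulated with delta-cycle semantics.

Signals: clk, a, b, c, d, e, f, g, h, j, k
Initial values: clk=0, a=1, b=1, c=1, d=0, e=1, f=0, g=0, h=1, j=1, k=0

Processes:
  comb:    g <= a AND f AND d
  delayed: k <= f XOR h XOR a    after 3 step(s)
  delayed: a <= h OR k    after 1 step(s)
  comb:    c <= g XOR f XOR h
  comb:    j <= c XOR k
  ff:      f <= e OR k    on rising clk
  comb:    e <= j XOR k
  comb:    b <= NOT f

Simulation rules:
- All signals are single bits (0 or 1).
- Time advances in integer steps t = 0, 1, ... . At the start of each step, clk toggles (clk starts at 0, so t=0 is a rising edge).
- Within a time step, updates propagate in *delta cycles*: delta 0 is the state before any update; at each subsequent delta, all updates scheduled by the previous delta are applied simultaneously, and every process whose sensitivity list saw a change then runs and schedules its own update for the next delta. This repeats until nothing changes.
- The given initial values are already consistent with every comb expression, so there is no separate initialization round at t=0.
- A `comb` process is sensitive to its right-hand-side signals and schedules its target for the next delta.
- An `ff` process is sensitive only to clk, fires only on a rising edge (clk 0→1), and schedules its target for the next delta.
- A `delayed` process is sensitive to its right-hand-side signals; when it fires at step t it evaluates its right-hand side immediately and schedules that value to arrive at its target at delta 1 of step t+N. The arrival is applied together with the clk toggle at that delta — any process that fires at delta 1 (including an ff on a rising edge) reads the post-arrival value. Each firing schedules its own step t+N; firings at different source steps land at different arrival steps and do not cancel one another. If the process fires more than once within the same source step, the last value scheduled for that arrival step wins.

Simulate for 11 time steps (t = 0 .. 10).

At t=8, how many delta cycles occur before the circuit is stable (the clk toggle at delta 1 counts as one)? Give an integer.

5

t0.Δ0 a=1 b=1 c=1 g=0 j=1 h=1 d=0 k=0 clk=0 f=0 e=1
t0.Δ1 a=1 b=1 c=1 g=0 j=1 h=1 d=0 k=0 clk=1 f=0 e=1
t0.Δ2 a=1 b=1 c=1 g=0 j=1 h=1 d=0 k=0 clk=1 f=1 e=1
t0.Δ3 a=1 b=0 c=0 g=0 j=1 h=1 d=0 k=0 clk=1 f=1 e=1
t0.Δ4 a=1 b=0 c=0 g=0 j=0 h=1 d=0 k=0 clk=1 f=1 e=1
t0.Δ5 a=1 b=0 c=0 g=0 j=0 h=1 d=0 k=0 clk=1 f=1 e=0
t1.Δ0 a=1 b=0 c=0 g=0 j=0 h=1 d=0 k=0 clk=1 f=1 e=0
t1.Δ1 a=1 b=0 c=0 g=0 j=0 h=1 d=0 k=0 clk=0 f=1 e=0
t2.Δ0 a=1 b=0 c=0 g=0 j=0 h=1 d=0 k=0 clk=0 f=1 e=0
t2.Δ1 a=1 b=0 c=0 g=0 j=0 h=1 d=0 k=0 clk=1 f=1 e=0
t2.Δ2 a=1 b=0 c=0 g=0 j=0 h=1 d=0 k=0 clk=1 f=0 e=0
t2.Δ3 a=1 b=1 c=1 g=0 j=0 h=1 d=0 k=0 clk=1 f=0 e=0
t2.Δ4 a=1 b=1 c=1 g=0 j=1 h=1 d=0 k=0 clk=1 f=0 e=0
t2.Δ5 a=1 b=1 c=1 g=0 j=1 h=1 d=0 k=0 clk=1 f=0 e=1
t3.Δ0 a=1 b=1 c=1 g=0 j=1 h=1 d=0 k=0 clk=1 f=0 e=1
t3.Δ1 a=1 b=1 c=1 g=0 j=1 h=1 d=0 k=1 clk=0 f=0 e=1
t3.Δ2 a=1 b=1 c=1 g=0 j=0 h=1 d=0 k=1 clk=0 f=0 e=0
t3.Δ3 a=1 b=1 c=1 g=0 j=0 h=1 d=0 k=1 clk=0 f=0 e=1
t4.Δ0 a=1 b=1 c=1 g=0 j=0 h=1 d=0 k=1 clk=0 f=0 e=1
t4.Δ1 a=1 b=1 c=1 g=0 j=0 h=1 d=0 k=1 clk=1 f=0 e=1
t4.Δ2 a=1 b=1 c=1 g=0 j=0 h=1 d=0 k=1 clk=1 f=1 e=1
t4.Δ3 a=1 b=0 c=0 g=0 j=0 h=1 d=0 k=1 clk=1 f=1 e=1
t4.Δ4 a=1 b=0 c=0 g=0 j=1 h=1 d=0 k=1 clk=1 f=1 e=1
t4.Δ5 a=1 b=0 c=0 g=0 j=1 h=1 d=0 k=1 clk=1 f=1 e=0
t5.Δ0 a=1 b=0 c=0 g=0 j=1 h=1 d=0 k=1 clk=1 f=1 e=0
t5.Δ1 a=1 b=0 c=0 g=0 j=1 h=1 d=0 k=0 clk=0 f=1 e=0
t5.Δ2 a=1 b=0 c=0 g=0 j=0 h=1 d=0 k=0 clk=0 f=1 e=1
t5.Δ3 a=1 b=0 c=0 g=0 j=0 h=1 d=0 k=0 clk=0 f=1 e=0
t6.Δ0 a=1 b=0 c=0 g=0 j=0 h=1 d=0 k=0 clk=0 f=1 e=0
t6.Δ1 a=1 b=0 c=0 g=0 j=0 h=1 d=0 k=0 clk=1 f=1 e=0
t6.Δ2 a=1 b=0 c=0 g=0 j=0 h=1 d=0 k=0 clk=1 f=0 e=0
t6.Δ3 a=1 b=1 c=1 g=0 j=0 h=1 d=0 k=0 clk=1 f=0 e=0
t6.Δ4 a=1 b=1 c=1 g=0 j=1 h=1 d=0 k=0 clk=1 f=0 e=0
t6.Δ5 a=1 b=1 c=1 g=0 j=1 h=1 d=0 k=0 clk=1 f=0 e=1
t7.Δ0 a=1 b=1 c=1 g=0 j=1 h=1 d=0 k=0 clk=1 f=0 e=1
t7.Δ1 a=1 b=1 c=1 g=0 j=1 h=1 d=0 k=1 clk=0 f=0 e=1
t7.Δ2 a=1 b=1 c=1 g=0 j=0 h=1 d=0 k=1 clk=0 f=0 e=0
t7.Δ3 a=1 b=1 c=1 g=0 j=0 h=1 d=0 k=1 clk=0 f=0 e=1
t8.Δ0 a=1 b=1 c=1 g=0 j=0 h=1 d=0 k=1 clk=0 f=0 e=1
t8.Δ1 a=1 b=1 c=1 g=0 j=0 h=1 d=0 k=1 clk=1 f=0 e=1
t8.Δ2 a=1 b=1 c=1 g=0 j=0 h=1 d=0 k=1 clk=1 f=1 e=1
t8.Δ3 a=1 b=0 c=0 g=0 j=0 h=1 d=0 k=1 clk=1 f=1 e=1
t8.Δ4 a=1 b=0 c=0 g=0 j=1 h=1 d=0 k=1 clk=1 f=1 e=1
t8.Δ5 a=1 b=0 c=0 g=0 j=1 h=1 d=0 k=1 clk=1 f=1 e=0
t9.Δ0 a=1 b=0 c=0 g=0 j=1 h=1 d=0 k=1 clk=1 f=1 e=0
t9.Δ1 a=1 b=0 c=0 g=0 j=1 h=1 d=0 k=0 clk=0 f=1 e=0
t9.Δ2 a=1 b=0 c=0 g=0 j=0 h=1 d=0 k=0 clk=0 f=1 e=1
t9.Δ3 a=1 b=0 c=0 g=0 j=0 h=1 d=0 k=0 clk=0 f=1 e=0
t10.Δ0 a=1 b=0 c=0 g=0 j=0 h=1 d=0 k=0 clk=0 f=1 e=0
t10.Δ1 a=1 b=0 c=0 g=0 j=0 h=1 d=0 k=0 clk=1 f=1 e=0
t10.Δ2 a=1 b=0 c=0 g=0 j=0 h=1 d=0 k=0 clk=1 f=0 e=0
t10.Δ3 a=1 b=1 c=1 g=0 j=0 h=1 d=0 k=0 clk=1 f=0 e=0
t10.Δ4 a=1 b=1 c=1 g=0 j=1 h=1 d=0 k=0 clk=1 f=0 e=0
t10.Δ5 a=1 b=1 c=1 g=0 j=1 h=1 d=0 k=0 clk=1 f=0 e=1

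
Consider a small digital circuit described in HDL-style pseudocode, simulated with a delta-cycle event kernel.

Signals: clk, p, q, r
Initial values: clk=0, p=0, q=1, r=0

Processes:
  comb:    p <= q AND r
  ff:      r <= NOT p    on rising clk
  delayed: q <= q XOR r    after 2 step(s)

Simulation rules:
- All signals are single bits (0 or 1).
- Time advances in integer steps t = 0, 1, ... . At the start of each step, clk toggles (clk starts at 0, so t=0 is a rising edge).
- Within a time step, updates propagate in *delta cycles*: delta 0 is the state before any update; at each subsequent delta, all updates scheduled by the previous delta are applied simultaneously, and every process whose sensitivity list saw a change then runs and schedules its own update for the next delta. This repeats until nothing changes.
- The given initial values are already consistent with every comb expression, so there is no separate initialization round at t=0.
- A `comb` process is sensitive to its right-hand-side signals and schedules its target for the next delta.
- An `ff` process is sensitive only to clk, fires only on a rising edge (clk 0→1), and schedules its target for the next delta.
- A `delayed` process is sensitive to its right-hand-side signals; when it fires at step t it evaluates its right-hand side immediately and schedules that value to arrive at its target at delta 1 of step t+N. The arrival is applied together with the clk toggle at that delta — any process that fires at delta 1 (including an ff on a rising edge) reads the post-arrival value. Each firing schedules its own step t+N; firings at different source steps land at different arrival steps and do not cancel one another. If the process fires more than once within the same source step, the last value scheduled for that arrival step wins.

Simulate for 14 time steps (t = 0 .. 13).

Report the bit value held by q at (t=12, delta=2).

1

t0.Δ0 clk=0 r=0 p=0 q=1
t0.Δ1 clk=1 r=0 p=0 q=1
t0.Δ2 clk=1 r=1 p=0 q=1
t0.Δ3 clk=1 r=1 p=1 q=1
t1.Δ0 clk=1 r=1 p=1 q=1
t1.Δ1 clk=0 r=1 p=1 q=1
t2.Δ0 clk=0 r=1 p=1 q=1
t2.Δ1 clk=1 r=1 p=1 q=0
t2.Δ2 clk=1 r=0 p=0 q=0
t3.Δ0 clk=1 r=0 p=0 q=0
t3.Δ1 clk=0 r=0 p=0 q=0
t4.Δ0 clk=0 r=0 p=0 q=0
t4.Δ1 clk=1 r=0 p=0 q=0
t4.Δ2 clk=1 r=1 p=0 q=0
t5.Δ0 clk=1 r=1 p=0 q=0
t5.Δ1 clk=0 r=1 p=0 q=0
t6.Δ0 clk=0 r=1 p=0 q=0
t6.Δ1 clk=1 r=1 p=0 q=1
t6.Δ2 clk=1 r=1 p=1 q=1
t7.Δ0 clk=1 r=1 p=1 q=1
t7.Δ1 clk=0 r=1 p=1 q=1
t8.Δ0 clk=0 r=1 p=1 q=1
t8.Δ1 clk=1 r=1 p=1 q=0
t8.Δ2 clk=1 r=0 p=0 q=0
t9.Δ0 clk=1 r=0 p=0 q=0
t9.Δ1 clk=0 r=0 p=0 q=0
t10.Δ0 clk=0 r=0 p=0 q=0
t10.Δ1 clk=1 r=0 p=0 q=0
t10.Δ2 clk=1 r=1 p=0 q=0
t11.Δ0 clk=1 r=1 p=0 q=0
t11.Δ1 clk=0 r=1 p=0 q=0
t12.Δ0 clk=0 r=1 p=0 q=0
t12.Δ1 clk=1 r=1 p=0 q=1
t12.Δ2 clk=1 r=1 p=1 q=1
t13.Δ0 clk=1 r=1 p=1 q=1
t13.Δ1 clk=0 r=1 p=1 q=1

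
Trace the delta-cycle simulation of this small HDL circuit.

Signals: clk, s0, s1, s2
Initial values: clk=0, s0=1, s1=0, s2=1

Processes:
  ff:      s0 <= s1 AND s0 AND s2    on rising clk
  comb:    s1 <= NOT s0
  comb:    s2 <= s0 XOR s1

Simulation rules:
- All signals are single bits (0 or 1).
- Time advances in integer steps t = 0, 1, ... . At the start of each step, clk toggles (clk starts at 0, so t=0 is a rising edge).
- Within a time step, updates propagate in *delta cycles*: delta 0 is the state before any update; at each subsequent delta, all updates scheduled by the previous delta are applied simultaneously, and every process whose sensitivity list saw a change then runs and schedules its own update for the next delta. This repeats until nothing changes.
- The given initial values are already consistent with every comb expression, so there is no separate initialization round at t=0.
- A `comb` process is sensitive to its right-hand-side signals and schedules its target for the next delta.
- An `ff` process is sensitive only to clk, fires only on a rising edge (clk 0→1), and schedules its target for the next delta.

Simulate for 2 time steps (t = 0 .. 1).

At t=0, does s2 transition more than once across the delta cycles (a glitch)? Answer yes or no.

[bits: s1,s2,clk,s0]
t=0: Δ0=0101 Δ1=0111 Δ2=0110 Δ3=1010 Δ4=1110 | 4Δ
t=1: Δ0=1110 Δ1=1100 | 1Δ

yes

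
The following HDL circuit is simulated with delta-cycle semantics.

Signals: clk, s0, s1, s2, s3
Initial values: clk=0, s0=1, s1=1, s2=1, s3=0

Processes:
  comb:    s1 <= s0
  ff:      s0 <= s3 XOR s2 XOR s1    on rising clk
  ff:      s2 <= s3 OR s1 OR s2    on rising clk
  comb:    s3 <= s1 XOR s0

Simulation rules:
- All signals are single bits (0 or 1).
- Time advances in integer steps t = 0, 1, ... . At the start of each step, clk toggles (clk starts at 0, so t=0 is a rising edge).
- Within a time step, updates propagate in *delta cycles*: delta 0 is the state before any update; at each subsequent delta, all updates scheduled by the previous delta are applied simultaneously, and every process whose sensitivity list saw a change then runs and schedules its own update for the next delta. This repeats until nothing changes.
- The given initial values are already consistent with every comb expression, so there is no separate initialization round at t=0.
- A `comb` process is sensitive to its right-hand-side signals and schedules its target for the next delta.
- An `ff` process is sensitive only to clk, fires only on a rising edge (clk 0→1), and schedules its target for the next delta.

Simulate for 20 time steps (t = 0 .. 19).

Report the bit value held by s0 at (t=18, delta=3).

1

[bits: s0,s1,s3,s2,clk]
t=0: Δ0=11010 Δ1=11011 Δ2=01011 Δ3=00111 Δ4=00011 | 4Δ
t=1: Δ0=00011 Δ1=00010 | 1Δ
t=2: Δ0=00010 Δ1=00011 Δ2=10011 Δ3=11111 Δ4=11011 | 4Δ
t=3: Δ0=11011 Δ1=11010 | 1Δ
t=4: Δ0=11010 Δ1=11011 Δ2=01011 Δ3=00111 Δ4=00011 | 4Δ
t=5: Δ0=00011 Δ1=00010 | 1Δ
t=6: Δ0=00010 Δ1=00011 Δ2=10011 Δ3=11111 Δ4=11011 | 4Δ
t=7: Δ0=11011 Δ1=11010 | 1Δ
t=8: Δ0=11010 Δ1=11011 Δ2=01011 Δ3=00111 Δ4=00011 | 4Δ
t=9: Δ0=00011 Δ1=00010 | 1Δ
t=10: Δ0=00010 Δ1=00011 Δ2=10011 Δ3=11111 Δ4=11011 | 4Δ
t=11: Δ0=11011 Δ1=11010 | 1Δ
t=12: Δ0=11010 Δ1=11011 Δ2=01011 Δ3=00111 Δ4=00011 | 4Δ
t=13: Δ0=00011 Δ1=00010 | 1Δ
t=14: Δ0=00010 Δ1=00011 Δ2=10011 Δ3=11111 Δ4=11011 | 4Δ
t=15: Δ0=11011 Δ1=11010 | 1Δ
t=16: Δ0=11010 Δ1=11011 Δ2=01011 Δ3=00111 Δ4=00011 | 4Δ
t=17: Δ0=00011 Δ1=00010 | 1Δ
t=18: Δ0=00010 Δ1=00011 Δ2=10011 Δ3=11111 Δ4=11011 | 4Δ
t=19: Δ0=11011 Δ1=11010 | 1Δ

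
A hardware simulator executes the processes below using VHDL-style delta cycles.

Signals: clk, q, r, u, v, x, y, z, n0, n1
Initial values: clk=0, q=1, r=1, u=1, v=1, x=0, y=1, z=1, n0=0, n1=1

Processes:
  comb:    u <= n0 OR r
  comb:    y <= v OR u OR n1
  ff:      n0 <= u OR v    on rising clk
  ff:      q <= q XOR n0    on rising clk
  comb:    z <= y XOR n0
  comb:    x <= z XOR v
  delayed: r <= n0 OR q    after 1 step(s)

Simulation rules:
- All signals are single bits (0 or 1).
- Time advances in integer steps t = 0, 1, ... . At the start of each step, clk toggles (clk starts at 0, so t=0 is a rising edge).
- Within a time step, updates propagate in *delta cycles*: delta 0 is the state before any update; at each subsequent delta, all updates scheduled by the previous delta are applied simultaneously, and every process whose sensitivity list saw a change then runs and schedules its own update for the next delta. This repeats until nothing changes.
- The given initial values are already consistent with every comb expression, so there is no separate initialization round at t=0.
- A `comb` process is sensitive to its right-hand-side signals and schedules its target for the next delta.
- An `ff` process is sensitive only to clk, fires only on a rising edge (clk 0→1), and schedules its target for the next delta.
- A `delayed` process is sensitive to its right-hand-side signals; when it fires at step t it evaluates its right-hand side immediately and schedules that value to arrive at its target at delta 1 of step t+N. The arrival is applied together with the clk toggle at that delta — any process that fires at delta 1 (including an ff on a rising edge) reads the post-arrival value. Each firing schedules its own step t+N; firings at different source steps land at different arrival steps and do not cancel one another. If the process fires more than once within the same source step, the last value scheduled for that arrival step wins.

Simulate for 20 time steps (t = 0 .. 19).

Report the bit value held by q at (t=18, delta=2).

t=0 Δ0: r=1 v=1 x=0 u=1 n0=0 z=1 y=1 clk=0 n1=1 q=1
  Δ1: clk:0→1
  Δ2: n0:0→1
  Δ3: z:1→0
  Δ4: x:0→1
  (4Δ to stable)
t=1 Δ0: r=1 v=1 x=1 u=1 n0=1 z=0 y=1 clk=1 n1=1 q=1
  Δ1: clk:1→0
  (1Δ to stable)
t=2 Δ0: r=1 v=1 x=1 u=1 n0=1 z=0 y=1 clk=0 n1=1 q=1
  Δ1: clk:0→1
  Δ2: q:1→0
  (2Δ to stable)
t=3 Δ0: r=1 v=1 x=1 u=1 n0=1 z=0 y=1 clk=1 n1=1 q=0
  Δ1: clk:1→0
  (1Δ to stable)
t=4 Δ0: r=1 v=1 x=1 u=1 n0=1 z=0 y=1 clk=0 n1=1 q=0
  Δ1: clk:0→1
  Δ2: q:0→1
  (2Δ to stable)
t=5 Δ0: r=1 v=1 x=1 u=1 n0=1 z=0 y=1 clk=1 n1=1 q=1
  Δ1: clk:1→0
  (1Δ to stable)
t=6 Δ0: r=1 v=1 x=1 u=1 n0=1 z=0 y=1 clk=0 n1=1 q=1
  Δ1: clk:0→1
  Δ2: q:1→0
  (2Δ to stable)
t=7 Δ0: r=1 v=1 x=1 u=1 n0=1 z=0 y=1 clk=1 n1=1 q=0
  Δ1: clk:1→0
  (1Δ to stable)
t=8 Δ0: r=1 v=1 x=1 u=1 n0=1 z=0 y=1 clk=0 n1=1 q=0
  Δ1: clk:0→1
  Δ2: q:0→1
  (2Δ to stable)
t=9 Δ0: r=1 v=1 x=1 u=1 n0=1 z=0 y=1 clk=1 n1=1 q=1
  Δ1: clk:1→0
  (1Δ to stable)
t=10 Δ0: r=1 v=1 x=1 u=1 n0=1 z=0 y=1 clk=0 n1=1 q=1
  Δ1: clk:0→1
  Δ2: q:1→0
  (2Δ to stable)
t=11 Δ0: r=1 v=1 x=1 u=1 n0=1 z=0 y=1 clk=1 n1=1 q=0
  Δ1: clk:1→0
  (1Δ to stable)
t=12 Δ0: r=1 v=1 x=1 u=1 n0=1 z=0 y=1 clk=0 n1=1 q=0
  Δ1: clk:0→1
  Δ2: q:0→1
  (2Δ to stable)
t=13 Δ0: r=1 v=1 x=1 u=1 n0=1 z=0 y=1 clk=1 n1=1 q=1
  Δ1: clk:1→0
  (1Δ to stable)
t=14 Δ0: r=1 v=1 x=1 u=1 n0=1 z=0 y=1 clk=0 n1=1 q=1
  Δ1: clk:0→1
  Δ2: q:1→0
  (2Δ to stable)
t=15 Δ0: r=1 v=1 x=1 u=1 n0=1 z=0 y=1 clk=1 n1=1 q=0
  Δ1: clk:1→0
  (1Δ to stable)
t=16 Δ0: r=1 v=1 x=1 u=1 n0=1 z=0 y=1 clk=0 n1=1 q=0
  Δ1: clk:0→1
  Δ2: q:0→1
  (2Δ to stable)
t=17 Δ0: r=1 v=1 x=1 u=1 n0=1 z=0 y=1 clk=1 n1=1 q=1
  Δ1: clk:1→0
  (1Δ to stable)
t=18 Δ0: r=1 v=1 x=1 u=1 n0=1 z=0 y=1 clk=0 n1=1 q=1
  Δ1: clk:0→1
  Δ2: q:1→0
  (2Δ to stable)
t=19 Δ0: r=1 v=1 x=1 u=1 n0=1 z=0 y=1 clk=1 n1=1 q=0
  Δ1: clk:1→0
  (1Δ to stable)

0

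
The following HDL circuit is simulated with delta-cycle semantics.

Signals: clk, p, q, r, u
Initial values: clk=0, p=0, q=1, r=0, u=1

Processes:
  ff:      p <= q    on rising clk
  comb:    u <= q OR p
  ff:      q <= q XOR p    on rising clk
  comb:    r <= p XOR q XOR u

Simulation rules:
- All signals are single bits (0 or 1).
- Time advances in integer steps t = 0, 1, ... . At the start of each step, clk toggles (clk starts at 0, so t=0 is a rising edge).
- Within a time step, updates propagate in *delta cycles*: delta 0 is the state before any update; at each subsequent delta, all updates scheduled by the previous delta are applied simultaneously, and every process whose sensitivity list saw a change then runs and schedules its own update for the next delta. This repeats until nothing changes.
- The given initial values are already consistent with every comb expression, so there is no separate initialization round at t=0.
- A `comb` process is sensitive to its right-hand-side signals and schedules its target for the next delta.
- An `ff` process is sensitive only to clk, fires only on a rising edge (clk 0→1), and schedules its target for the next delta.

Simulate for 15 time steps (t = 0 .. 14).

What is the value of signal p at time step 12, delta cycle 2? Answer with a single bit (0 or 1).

t=0 Δ0: p=0 q=1 u=1 r=0 clk=0
  Δ1: clk:0→1
  Δ2: p:0→1
  Δ3: r:0→1
  (3Δ to stable)
t=1 Δ0: p=1 q=1 u=1 r=1 clk=1
  Δ1: clk:1→0
  (1Δ to stable)
t=2 Δ0: p=1 q=1 u=1 r=1 clk=0
  Δ1: clk:0→1
  Δ2: q:1→0
  Δ3: r:1→0
  (3Δ to stable)
t=3 Δ0: p=1 q=0 u=1 r=0 clk=1
  Δ1: clk:1→0
  (1Δ to stable)
t=4 Δ0: p=1 q=0 u=1 r=0 clk=0
  Δ1: clk:0→1
  Δ2: p:1→0, q:0→1
  (2Δ to stable)
t=5 Δ0: p=0 q=1 u=1 r=0 clk=1
  Δ1: clk:1→0
  (1Δ to stable)
t=6 Δ0: p=0 q=1 u=1 r=0 clk=0
  Δ1: clk:0→1
  Δ2: p:0→1
  Δ3: r:0→1
  (3Δ to stable)
t=7 Δ0: p=1 q=1 u=1 r=1 clk=1
  Δ1: clk:1→0
  (1Δ to stable)
t=8 Δ0: p=1 q=1 u=1 r=1 clk=0
  Δ1: clk:0→1
  Δ2: q:1→0
  Δ3: r:1→0
  (3Δ to stable)
t=9 Δ0: p=1 q=0 u=1 r=0 clk=1
  Δ1: clk:1→0
  (1Δ to stable)
t=10 Δ0: p=1 q=0 u=1 r=0 clk=0
  Δ1: clk:0→1
  Δ2: p:1→0, q:0→1
  (2Δ to stable)
t=11 Δ0: p=0 q=1 u=1 r=0 clk=1
  Δ1: clk:1→0
  (1Δ to stable)
t=12 Δ0: p=0 q=1 u=1 r=0 clk=0
  Δ1: clk:0→1
  Δ2: p:0→1
  Δ3: r:0→1
  (3Δ to stable)
t=13 Δ0: p=1 q=1 u=1 r=1 clk=1
  Δ1: clk:1→0
  (1Δ to stable)
t=14 Δ0: p=1 q=1 u=1 r=1 clk=0
  Δ1: clk:0→1
  Δ2: q:1→0
  Δ3: r:1→0
  (3Δ to stable)

1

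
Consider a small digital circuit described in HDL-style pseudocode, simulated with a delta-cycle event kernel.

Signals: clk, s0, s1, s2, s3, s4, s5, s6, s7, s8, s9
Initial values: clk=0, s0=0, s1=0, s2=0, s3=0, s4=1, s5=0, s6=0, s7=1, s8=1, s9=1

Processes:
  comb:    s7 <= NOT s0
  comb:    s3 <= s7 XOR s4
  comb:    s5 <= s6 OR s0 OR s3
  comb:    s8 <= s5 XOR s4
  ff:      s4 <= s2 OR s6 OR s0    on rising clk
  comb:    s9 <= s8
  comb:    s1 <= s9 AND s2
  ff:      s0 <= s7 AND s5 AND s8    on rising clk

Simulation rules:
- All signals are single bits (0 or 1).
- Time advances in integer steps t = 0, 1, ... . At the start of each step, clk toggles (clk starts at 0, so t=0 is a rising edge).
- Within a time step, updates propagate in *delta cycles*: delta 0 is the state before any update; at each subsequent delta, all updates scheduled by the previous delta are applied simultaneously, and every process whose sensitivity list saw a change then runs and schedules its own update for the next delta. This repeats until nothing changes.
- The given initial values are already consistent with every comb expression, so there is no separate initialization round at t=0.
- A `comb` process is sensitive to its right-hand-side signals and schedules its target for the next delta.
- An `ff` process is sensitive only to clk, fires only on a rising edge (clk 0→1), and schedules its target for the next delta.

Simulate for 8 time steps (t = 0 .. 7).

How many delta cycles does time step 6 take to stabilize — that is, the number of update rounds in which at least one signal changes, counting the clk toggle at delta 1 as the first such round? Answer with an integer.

6

[bits: s9,s2,s5,s4,s0,clk,s1,s7,s3,s8,s6]
t=0: Δ0=10010001010 Δ1=10010101010 Δ2=10000101010 Δ3=10000101100 Δ4=00100101100 Δ5=00100101110 Δ6=10100101110 | 6Δ
t=1: Δ0=10100101110 Δ1=10100001110 | 1Δ
t=2: Δ0=10100001110 Δ1=10100101110 Δ2=10101101110 Δ3=10101100110 Δ4=10101100010 | 4Δ
t=3: Δ0=10101100010 Δ1=10101000010 | 1Δ
t=4: Δ0=10101000010 Δ1=10101100010 Δ2=10110100010 Δ3=10010101100 Δ4=00110101010 Δ5=10010101000 Δ6=00010101010 Δ7=10010101010 | 7Δ
t=5: Δ0=10010101010 Δ1=10010001010 | 1Δ
t=6: Δ0=10010001010 Δ1=10010101010 Δ2=10000101010 Δ3=10000101100 Δ4=00100101100 Δ5=00100101110 Δ6=10100101110 | 6Δ
t=7: Δ0=10100101110 Δ1=10100001110 | 1Δ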